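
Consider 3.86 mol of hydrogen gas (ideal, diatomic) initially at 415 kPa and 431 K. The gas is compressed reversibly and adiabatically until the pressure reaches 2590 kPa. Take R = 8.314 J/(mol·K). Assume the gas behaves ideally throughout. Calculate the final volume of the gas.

9.01 L

V₁ = nRT₁/P₁ = 3.86×8.314×431/415 = 33.3 L.
Adiabatic: T₂/T₁ = (P₂/P₁)^((γ−1)/γ) ⇒ T₂ = 431×(6.24)^0.286 = 727 K; V₂ = 9.01 L.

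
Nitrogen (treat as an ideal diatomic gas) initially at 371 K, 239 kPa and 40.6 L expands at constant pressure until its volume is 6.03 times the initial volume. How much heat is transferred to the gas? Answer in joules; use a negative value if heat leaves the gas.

171000 J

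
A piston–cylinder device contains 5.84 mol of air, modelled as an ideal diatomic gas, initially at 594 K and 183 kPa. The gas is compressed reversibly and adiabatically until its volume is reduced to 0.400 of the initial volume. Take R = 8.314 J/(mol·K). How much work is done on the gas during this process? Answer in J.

V₁ = nRT₁/P₁ = 5.84×8.314×594/183 = 158 L.
Adiabatic: TV^(γ−1) = const ⇒ T₂ = 594×(2.50)^0.400 = 857 K; PV^γ = const ⇒ P₂ = 660 kPa.
ΔU = nCvΔT = 5.84×20.8×(857−594) = 31900 J.
Q = 0 for an adiabatic process, so W = −ΔU = -31900 J.
Work done on the gas = −W_by = 31900 J.

31900 J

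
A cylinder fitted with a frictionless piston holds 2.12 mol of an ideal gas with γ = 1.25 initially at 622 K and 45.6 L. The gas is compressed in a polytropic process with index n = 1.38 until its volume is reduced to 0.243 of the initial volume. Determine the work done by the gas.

P₁ = nRT₁/V₁ = 2.12×8.314×622/45.6 = 240 kPa.
Polytropic n=1.38: T₂ = T₁(V₁/V₂)^(n−1) = 622×(4.12)^0.38 = 1060 K; P₂ = P₁(V₁/V₂)^n = 1690 kPa.
W = (P₁V₁−P₂V₂)/(n−1) = (240×45.6−1690×11.1)/0.38 = -20500 J.

-20500 J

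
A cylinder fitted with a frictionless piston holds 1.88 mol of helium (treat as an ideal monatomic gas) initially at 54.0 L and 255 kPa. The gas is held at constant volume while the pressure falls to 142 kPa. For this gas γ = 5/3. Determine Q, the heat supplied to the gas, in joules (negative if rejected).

-9150 J

T₁ = P₁V₁/(nR) = 255×54.0/(1.88×8.314) = 881 K.
Isochoric: V stays 54.0 L; P/T = const ⇒ T₂ = 491 K, P₂ = 142 kPa.
W = 0 (no volume change).
ΔU = nCvΔT = 1.88×12.5×(491−881) = -9150 J.
Q = ΔU = -9150 J.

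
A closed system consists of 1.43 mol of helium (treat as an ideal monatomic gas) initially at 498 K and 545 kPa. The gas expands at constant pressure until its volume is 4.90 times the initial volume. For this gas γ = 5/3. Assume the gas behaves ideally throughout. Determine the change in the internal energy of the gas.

V₁ = nRT₁/P₁ = 1.43×8.314×498/545 = 10.9 L.
Isobaric: P stays 545 kPa; V/T = const ⇒ T₂ = 2440 K, V₂ = 53.2 L.
For an ideal gas ΔU = nCvΔT with Cv = (3/2)R = 12.5 J/(mol·K).
ΔU = 1.43×12.5×(2440−498) = 34600 J.

34600 J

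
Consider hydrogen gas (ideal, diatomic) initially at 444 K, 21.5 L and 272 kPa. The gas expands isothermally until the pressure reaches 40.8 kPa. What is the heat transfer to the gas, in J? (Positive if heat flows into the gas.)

11100 J

n = P₁V₁/(RT₁) = 272×21.5/(8.314×444) = 1.58 mol.
Isothermal: T stays 444 K; PV = const ⇒ V₂ = 143 L, P₂ = 40.8 kPa.
ΔU = 0 (ideal gas, T constant).
W = nRT ln(V₂/V₁) = 1.58×8.314×444×ln(6.67) = 11100 J.
Q = ΔU + W = 11100 J.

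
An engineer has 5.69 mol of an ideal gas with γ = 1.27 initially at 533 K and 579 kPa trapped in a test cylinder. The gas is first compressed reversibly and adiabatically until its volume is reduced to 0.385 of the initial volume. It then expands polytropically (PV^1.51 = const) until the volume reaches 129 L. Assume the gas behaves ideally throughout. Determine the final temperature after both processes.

244 K

V₁ = nRT₁/P₁ = 5.69×8.314×533/579 = 43.5 L.
Step 1 — Adiabatic: TV^(γ−1) = const ⇒ T₂ = 533×(2.60)^0.270 = 690 K; PV^γ = const ⇒ P₂ = 1950 kPa.
ΔU = nCvΔT = 5.69×30.8×(690−533) = 27500 J.
Q = 0 for an adiabatic process, so W = −ΔU = -27500 J.
State after step 1: P = 1950 kPa, V = 16.8 L, T = 690 K.
Step 2 — Polytropic n=1.51: T₂ = T₁(V₁/V₂)^(n−1) = 690×(0.130)^0.51 = 244 K; P₂ = P₁(V₁/V₂)^n = 89.3 kPa.
W = (P₁V₁−P₂V₂)/(n−1) = (1950×16.8−89.3×129)/0.51 = 41400 J.
ΔU = nCvΔT = 5.69×30.8×(244−690) = -78200 J.
Q = ΔU + W = -36800 J.
Net over both steps: W = 13900 J, Q = -36800 J, ΔU = -50700 J.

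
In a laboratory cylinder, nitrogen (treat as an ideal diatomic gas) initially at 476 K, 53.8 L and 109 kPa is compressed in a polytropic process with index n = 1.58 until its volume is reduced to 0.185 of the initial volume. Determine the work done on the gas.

n = P₁V₁/(RT₁) = 109×53.8/(8.314×476) = 1.48 mol.
Polytropic n=1.58: T₂ = T₁(V₁/V₂)^(n−1) = 476×(5.41)^0.58 = 1270 K; P₂ = P₁(V₁/V₂)^n = 1570 kPa.
W = (P₁V₁−P₂V₂)/(n−1) = (109×53.8−1570×9.95)/0.58 = -16800 J.
Work done on the gas = −W_by = 16800 J.

16800 J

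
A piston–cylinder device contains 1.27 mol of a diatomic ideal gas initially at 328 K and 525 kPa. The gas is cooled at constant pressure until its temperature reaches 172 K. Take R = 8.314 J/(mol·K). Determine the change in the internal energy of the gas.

-4120 J

V₁ = nRT₁/P₁ = 1.27×8.314×328/525 = 6.60 L.
Isobaric: P stays 525 kPa; V/T = const ⇒ T₂ = 172 K, V₂ = 3.46 L.
For an ideal gas ΔU = nCvΔT with Cv = (5/2)R = 20.8 J/(mol·K).
ΔU = 1.27×20.8×(172−328) = -4120 J.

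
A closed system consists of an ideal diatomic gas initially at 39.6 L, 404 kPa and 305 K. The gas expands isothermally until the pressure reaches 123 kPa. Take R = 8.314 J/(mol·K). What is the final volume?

Isothermal: T stays 305 K; PV = const ⇒ V₂ = 130 L, P₂ = 123 kPa.

130 L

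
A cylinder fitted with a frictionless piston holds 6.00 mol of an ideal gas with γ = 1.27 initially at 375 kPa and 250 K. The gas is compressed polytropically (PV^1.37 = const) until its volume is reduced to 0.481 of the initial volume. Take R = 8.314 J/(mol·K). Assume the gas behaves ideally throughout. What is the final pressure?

1020 kPa

V₁ = nRT₁/P₁ = 6.00×8.314×250/375 = 33.3 L.
Polytropic n=1.37: T₂ = T₁(V₁/V₂)^(n−1) = 250×(2.08)^0.37 = 328 K; P₂ = P₁(V₁/V₂)^n = 1020 kPa.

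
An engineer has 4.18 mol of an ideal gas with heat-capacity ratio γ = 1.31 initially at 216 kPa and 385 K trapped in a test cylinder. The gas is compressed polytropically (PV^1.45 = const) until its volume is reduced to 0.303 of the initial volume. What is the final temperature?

659 K

V₁ = nRT₁/P₁ = 4.18×8.314×385/216 = 61.9 L.
Polytropic n=1.45: T₂ = T₁(V₁/V₂)^(n−1) = 385×(3.30)^0.45 = 659 K; P₂ = P₁(V₁/V₂)^n = 1220 kPa.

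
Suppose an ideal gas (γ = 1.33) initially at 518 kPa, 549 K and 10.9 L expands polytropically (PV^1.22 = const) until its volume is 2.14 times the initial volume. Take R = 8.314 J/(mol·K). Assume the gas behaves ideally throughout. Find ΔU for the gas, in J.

-2640 J

n = P₁V₁/(RT₁) = 518×10.9/(8.314×549) = 1.24 mol.
Polytropic n=1.22: T₂ = T₁(V₁/V₂)^(n−1) = 549×(0.467)^0.22 = 464 K; P₂ = P₁(V₁/V₂)^n = 205 kPa.
For an ideal gas ΔU = nCvΔT with Cv = R/(γ−1) = 25.2 J/(mol·K).
ΔU = 1.24×25.2×(464−549) = -2640 J.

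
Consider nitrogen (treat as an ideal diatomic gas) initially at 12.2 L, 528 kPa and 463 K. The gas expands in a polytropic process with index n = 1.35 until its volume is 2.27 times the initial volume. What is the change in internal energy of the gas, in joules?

-4020 J

n = P₁V₁/(RT₁) = 528×12.2/(8.314×463) = 1.67 mol.
Polytropic n=1.35: T₂ = T₁(V₁/V₂)^(n−1) = 463×(0.441)^0.35 = 348 K; P₂ = P₁(V₁/V₂)^n = 175 kPa.
For an ideal gas ΔU = nCvΔT with Cv = (5/2)R = 20.8 J/(mol·K).
ΔU = 1.67×20.8×(348−463) = -4020 J.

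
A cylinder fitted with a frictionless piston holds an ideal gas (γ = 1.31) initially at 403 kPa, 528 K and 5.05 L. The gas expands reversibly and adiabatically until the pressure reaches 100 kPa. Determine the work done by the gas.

n = P₁V₁/(RT₁) = 403×5.05/(8.314×528) = 0.464 mol.
Adiabatic: T₂/T₁ = (P₂/P₁)^((γ−1)/γ) ⇒ T₂ = 528×(0.248)^0.237 = 380 K; V₂ = 14.6 L.
ΔU = nCvΔT = 0.464×26.8×(380−528) = -1840 J.
Q = 0 for an adiabatic process, so W = −ΔU = 1840 J.

1840 J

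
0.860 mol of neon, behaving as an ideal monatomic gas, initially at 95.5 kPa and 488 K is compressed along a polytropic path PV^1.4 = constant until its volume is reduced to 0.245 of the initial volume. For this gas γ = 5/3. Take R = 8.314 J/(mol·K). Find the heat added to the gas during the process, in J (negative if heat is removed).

-2640 J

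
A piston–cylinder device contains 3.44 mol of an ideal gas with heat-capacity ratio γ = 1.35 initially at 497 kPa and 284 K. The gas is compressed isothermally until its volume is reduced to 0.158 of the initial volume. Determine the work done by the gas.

-15000 J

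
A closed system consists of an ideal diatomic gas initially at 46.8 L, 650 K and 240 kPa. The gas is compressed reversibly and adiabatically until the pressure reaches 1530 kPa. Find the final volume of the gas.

12.5 L

Adiabatic: T₂/T₁ = (P₂/P₁)^((γ−1)/γ) ⇒ T₂ = 650×(6.38)^0.286 = 1100 K; V₂ = 12.5 L.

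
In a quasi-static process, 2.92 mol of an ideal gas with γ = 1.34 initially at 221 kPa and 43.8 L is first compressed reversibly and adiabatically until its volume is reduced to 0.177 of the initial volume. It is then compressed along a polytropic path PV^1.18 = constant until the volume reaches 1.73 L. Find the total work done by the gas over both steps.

-52900 J

T₁ = P₁V₁/(nR) = 221×43.8/(2.92×8.314) = 399 K.
Step 1 — Adiabatic: TV^(γ−1) = const ⇒ T₂ = 399×(5.65)^0.340 = 718 K; PV^γ = const ⇒ P₂ = 2250 kPa.
ΔU = nCvΔT = 2.92×24.5×(718−399) = 22800 J.
Q = 0 for an adiabatic process, so W = −ΔU = -22800 J.
State after step 1: P = 2250 kPa, V = 7.75 L, T = 718 K.
Step 2 — Polytropic n=1.18: T₂ = T₁(V₁/V₂)^(n−1) = 718×(4.48)^0.18 = 941 K; P₂ = P₁(V₁/V₂)^n = 13200 kPa.
W = (P₁V₁−P₂V₂)/(n−1) = (2250×7.75−13200×1.73)/0.18 = -30000 J.
ΔU = nCvΔT = 2.92×24.5×(941−718) = 15900 J.
Q = ΔU + W = -14100 J.
Net over both steps: W = -52900 J, Q = -14100 J, ΔU = 38700 J.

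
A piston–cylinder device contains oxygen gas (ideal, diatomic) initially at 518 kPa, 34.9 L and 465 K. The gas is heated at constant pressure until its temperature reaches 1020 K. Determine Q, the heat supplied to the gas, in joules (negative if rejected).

75500 J

n = P₁V₁/(RT₁) = 518×34.9/(8.314×465) = 4.68 mol.
Isobaric: P stays 518 kPa; V/T = const ⇒ T₂ = 1020 K, V₂ = 76.6 L.
W = PΔV = 518×(76.6−34.9) kPa·L = 21600 J.
ΔU = nCvΔT = 4.68×20.8×(1020−465) = 53900 J.
Q = ΔU + W = nCpΔT = 75500 J.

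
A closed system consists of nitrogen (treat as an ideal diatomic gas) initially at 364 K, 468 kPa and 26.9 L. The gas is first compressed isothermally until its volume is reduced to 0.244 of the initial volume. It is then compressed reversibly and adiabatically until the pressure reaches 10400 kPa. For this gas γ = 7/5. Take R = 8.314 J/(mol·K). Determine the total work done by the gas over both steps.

-37300 J

n = P₁V₁/(RT₁) = 468×26.9/(8.314×364) = 4.16 mol.
Step 1 — Isothermal: T stays 364 K; PV = const ⇒ V₂ = 6.56 L, P₂ = 1920 kPa.
ΔU = 0 (ideal gas, T constant).
W = nRT ln(V₂/V₁) = 4.16×8.314×364×ln(0.244) = -17800 J.
Q = ΔU + W = -17800 J.
State after step 1: P = 1920 kPa, V = 6.56 L, T = 364 K.
Step 2 — Adiabatic: T₂/T₁ = (P₂/P₁)^((γ−1)/γ) ⇒ T₂ = 364×(5.42)^0.286 = 590 K; V₂ = 1.96 L.
ΔU = nCvΔT = 4.16×20.8×(590−364) = 19500 J.
Q = 0 for an adiabatic process, so W = −ΔU = -19500 J.
Net over both steps: W = -37300 J, Q = -17800 J, ΔU = 19500 J.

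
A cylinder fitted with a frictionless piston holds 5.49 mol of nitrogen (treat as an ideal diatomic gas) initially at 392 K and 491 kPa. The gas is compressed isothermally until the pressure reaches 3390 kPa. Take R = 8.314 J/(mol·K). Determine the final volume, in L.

5.28 L

V₁ = nRT₁/P₁ = 5.49×8.314×392/491 = 36.4 L.
Isothermal: T stays 392 K; PV = const ⇒ V₂ = 5.28 L, P₂ = 3390 kPa.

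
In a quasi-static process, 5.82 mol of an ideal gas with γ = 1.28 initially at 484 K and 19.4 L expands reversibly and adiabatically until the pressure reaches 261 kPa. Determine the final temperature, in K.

346 K

P₁ = nRT₁/V₁ = 5.82×8.314×484/19.4 = 1210 kPa.
Adiabatic: T₂/T₁ = (P₂/P₁)^((γ−1)/γ) ⇒ T₂ = 484×(0.216)^0.219 = 346 K; V₂ = 64.2 L.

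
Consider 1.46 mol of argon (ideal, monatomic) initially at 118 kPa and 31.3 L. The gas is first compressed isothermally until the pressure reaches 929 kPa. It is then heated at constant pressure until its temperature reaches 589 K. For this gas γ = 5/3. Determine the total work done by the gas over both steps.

-4160 J

T₁ = P₁V₁/(nR) = 118×31.3/(1.46×8.314) = 304 K.
Step 1 — Isothermal: T stays 304 K; PV = const ⇒ V₂ = 3.98 L, P₂ = 929 kPa.
ΔU = 0 (ideal gas, T constant).
W = nRT ln(V₂/V₁) = 1.46×8.314×304×ln(0.127) = -7620 J.
Q = ΔU + W = -7620 J.
State after step 1: P = 929 kPa, V = 3.98 L, T = 304 K.
Step 2 — Isobaric: P stays 929 kPa; V/T = const ⇒ T₂ = 589 K, V₂ = 7.70 L.
W = PΔV = 929×(7.70−3.98) kPa·L = 3460 J.
ΔU = nCvΔT = 1.46×12.5×(589−304) = 5180 J.
Q = ΔU + W = nCpΔT = 8640 J.
Net over both steps: W = -4160 J, Q = 1020 J, ΔU = 5180 J.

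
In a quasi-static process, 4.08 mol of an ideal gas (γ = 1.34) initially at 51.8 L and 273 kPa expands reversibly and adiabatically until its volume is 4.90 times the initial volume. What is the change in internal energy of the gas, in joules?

-17400 J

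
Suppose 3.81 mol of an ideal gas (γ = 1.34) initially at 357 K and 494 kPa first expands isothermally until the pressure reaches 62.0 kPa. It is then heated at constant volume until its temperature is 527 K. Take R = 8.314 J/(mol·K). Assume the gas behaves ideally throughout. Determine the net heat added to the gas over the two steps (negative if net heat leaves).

V₁ = nRT₁/P₁ = 3.81×8.314×357/494 = 22.9 L.
Step 1 — Isothermal: T stays 357 K; PV = const ⇒ V₂ = 182 L, P₂ = 62.0 kPa.
ΔU = 0 (ideal gas, T constant).
W = nRT ln(V₂/V₁) = 3.81×8.314×357×ln(7.97) = 23500 J.
Q = ΔU + W = 23500 J.
State after step 1: P = 62.0 kPa, V = 182 L, T = 357 K.
Step 2 — Isochoric: V stays 182 L; P/T = const ⇒ T₂ = 527 K, P₂ = 91.5 kPa.
W = 0 (no volume change).
ΔU = nCvΔT = 3.81×24.5×(527−357) = 15800 J.
Q = ΔU = 15800 J.
Net over both steps: W = 23500 J, Q = 39300 J, ΔU = 15800 J.

39300 J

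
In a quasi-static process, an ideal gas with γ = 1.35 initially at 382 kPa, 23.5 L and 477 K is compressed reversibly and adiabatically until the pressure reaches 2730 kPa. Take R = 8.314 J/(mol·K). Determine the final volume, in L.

5.48 L

Adiabatic: T₂/T₁ = (P₂/P₁)^((γ−1)/γ) ⇒ T₂ = 477×(7.15)^0.259 = 794 K; V₂ = 5.48 L.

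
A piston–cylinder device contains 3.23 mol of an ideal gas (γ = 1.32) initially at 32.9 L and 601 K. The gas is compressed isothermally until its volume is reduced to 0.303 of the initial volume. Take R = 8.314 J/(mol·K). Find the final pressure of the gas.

1620 kPa

P₁ = nRT₁/V₁ = 3.23×8.314×601/32.9 = 491 kPa.
Isothermal: T stays 601 K; PV = const ⇒ V₂ = 9.97 L, P₂ = 1620 kPa.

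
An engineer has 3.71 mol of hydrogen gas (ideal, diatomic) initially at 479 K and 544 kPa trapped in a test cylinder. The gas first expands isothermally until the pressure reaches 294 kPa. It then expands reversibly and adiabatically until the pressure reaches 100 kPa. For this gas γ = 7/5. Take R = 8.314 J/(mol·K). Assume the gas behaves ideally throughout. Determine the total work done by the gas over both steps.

V₁ = nRT₁/P₁ = 3.71×8.314×479/544 = 27.2 L.
Step 1 — Isothermal: T stays 479 K; PV = const ⇒ V₂ = 50.3 L, P₂ = 294 kPa.
ΔU = 0 (ideal gas, T constant).
W = nRT ln(V₂/V₁) = 3.71×8.314×479×ln(1.85) = 9090 J.
Q = ΔU + W = 9090 J.
State after step 1: P = 294 kPa, V = 50.3 L, T = 479 K.
Step 2 — Adiabatic: T₂/T₁ = (P₂/P₁)^((γ−1)/γ) ⇒ T₂ = 479×(0.340)^0.286 = 352 K; V₂ = 109 L.
ΔU = nCvΔT = 3.71×20.8×(352−479) = -9790 J.
Q = 0 for an adiabatic process, so W = −ΔU = 9790 J.
Net over both steps: W = 18900 J, Q = 9090 J, ΔU = -9790 J.

18900 J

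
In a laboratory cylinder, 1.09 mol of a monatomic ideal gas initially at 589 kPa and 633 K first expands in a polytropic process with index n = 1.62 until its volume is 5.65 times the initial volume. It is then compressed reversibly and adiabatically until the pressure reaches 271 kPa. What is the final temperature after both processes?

487 K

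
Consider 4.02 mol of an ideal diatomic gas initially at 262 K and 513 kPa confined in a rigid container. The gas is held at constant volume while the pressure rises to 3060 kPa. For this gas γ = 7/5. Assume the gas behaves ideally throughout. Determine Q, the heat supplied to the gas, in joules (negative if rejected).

109000 J

V₁ = nRT₁/P₁ = 4.02×8.314×262/513 = 17.1 L.
Isochoric: V stays 17.1 L; P/T = const ⇒ T₂ = 1560 K, P₂ = 3060 kPa.
W = 0 (no volume change).
ΔU = nCvΔT = 4.02×20.8×(1560−262) = 109000 J.
Q = ΔU = 109000 J.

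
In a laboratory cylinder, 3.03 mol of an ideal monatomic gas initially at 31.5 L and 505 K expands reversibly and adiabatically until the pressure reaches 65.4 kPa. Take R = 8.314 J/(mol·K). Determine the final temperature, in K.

P₁ = nRT₁/V₁ = 3.03×8.314×505/31.5 = 404 kPa.
Adiabatic: T₂/T₁ = (P₂/P₁)^((γ−1)/γ) ⇒ T₂ = 505×(0.162)^0.400 = 244 K; V₂ = 93.9 L.

244 K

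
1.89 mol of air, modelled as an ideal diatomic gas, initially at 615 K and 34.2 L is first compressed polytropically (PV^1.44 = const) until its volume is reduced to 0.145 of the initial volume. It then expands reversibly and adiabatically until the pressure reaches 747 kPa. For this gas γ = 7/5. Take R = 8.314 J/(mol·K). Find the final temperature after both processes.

858 K

P₁ = nRT₁/V₁ = 1.89×8.314×615/34.2 = 283 kPa.
Step 1 — Polytropic n=1.44: T₂ = T₁(V₁/V₂)^(n−1) = 615×(6.90)^0.44 = 1440 K; P₂ = P₁(V₁/V₂)^n = 4560 kPa.
W = (P₁V₁−P₂V₂)/(n−1) = (283×34.2−4560×4.96)/0.44 = -29400 J.
ΔU = nCvΔT = 1.89×20.8×(1440−615) = 32300 J.
Q = ΔU + W = 2940 J.
State after step 1: P = 4560 kPa, V = 4.96 L, T = 1440 K.
Step 2 — Adiabatic: T₂/T₁ = (P₂/P₁)^((γ−1)/γ) ⇒ T₂ = 1440×(0.164)^0.286 = 858 K; V₂ = 18.0 L.
ΔU = nCvΔT = 1.89×20.8×(858−1440) = -22800 J.
Q = 0 for an adiabatic process, so W = −ΔU = 22800 J.
Net over both steps: W = -6600 J, Q = 2940 J, ΔU = 9540 J.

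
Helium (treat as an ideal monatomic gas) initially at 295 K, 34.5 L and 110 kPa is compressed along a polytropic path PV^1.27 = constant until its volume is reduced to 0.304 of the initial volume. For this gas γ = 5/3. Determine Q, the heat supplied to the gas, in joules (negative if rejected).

-3170 J

n = P₁V₁/(RT₁) = 110×34.5/(8.314×295) = 1.55 mol.
Polytropic n=1.27: T₂ = T₁(V₁/V₂)^(n−1) = 295×(3.29)^0.27 = 407 K; P₂ = P₁(V₁/V₂)^n = 499 kPa.
W = (P₁V₁−P₂V₂)/(n−1) = (110×34.5−499×10.5)/0.27 = -5330 J.
ΔU = nCvΔT = 1.55×12.5×(407−295) = 2160 J.
Q = ΔU + W = -3170 J.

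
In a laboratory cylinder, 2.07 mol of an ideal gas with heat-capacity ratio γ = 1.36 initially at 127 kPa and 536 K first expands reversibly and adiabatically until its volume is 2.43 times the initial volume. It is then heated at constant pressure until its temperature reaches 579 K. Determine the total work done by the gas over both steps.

10300 J

V₁ = nRT₁/P₁ = 2.07×8.314×536/127 = 72.6 L.
Step 1 — Adiabatic: TV^(γ−1) = const ⇒ T₂ = 536×(0.412)^0.360 = 389 K; PV^γ = const ⇒ P₂ = 38.0 kPa.
ΔU = nCvΔT = 2.07×23.1×(389−536) = -7010 J.
Q = 0 for an adiabatic process, so W = −ΔU = 7010 J.
State after step 1: P = 38.0 kPa, V = 177 L, T = 389 K.
Step 2 — Isobaric: P stays 38.0 kPa; V/T = const ⇒ T₂ = 579 K, V₂ = 262 L.
W = PΔV = 38.0×(262−177) kPa·L = 3260 J.
ΔU = nCvΔT = 2.07×23.1×(579−389) = 9070 J.
Q = ΔU + W = nCpΔT = 12300 J.
Net over both steps: W = 10300 J, Q = 12300 J, ΔU = 2060 J.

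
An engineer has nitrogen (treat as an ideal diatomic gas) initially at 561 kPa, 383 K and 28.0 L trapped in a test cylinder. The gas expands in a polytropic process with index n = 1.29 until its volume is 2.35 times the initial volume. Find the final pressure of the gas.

186 kPa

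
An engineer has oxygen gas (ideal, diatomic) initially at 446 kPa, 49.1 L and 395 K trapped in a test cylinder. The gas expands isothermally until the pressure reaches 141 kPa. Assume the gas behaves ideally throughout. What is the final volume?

155 L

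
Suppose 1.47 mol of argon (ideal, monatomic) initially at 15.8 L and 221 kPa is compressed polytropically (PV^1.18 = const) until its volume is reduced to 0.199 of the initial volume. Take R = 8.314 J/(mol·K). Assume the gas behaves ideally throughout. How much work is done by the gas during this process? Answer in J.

-6540 J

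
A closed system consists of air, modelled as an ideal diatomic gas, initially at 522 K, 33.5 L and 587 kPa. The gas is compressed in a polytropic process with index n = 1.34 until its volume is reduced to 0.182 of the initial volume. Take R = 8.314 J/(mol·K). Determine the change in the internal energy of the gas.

38600 J

n = P₁V₁/(RT₁) = 587×33.5/(8.314×522) = 4.53 mol.
Polytropic n=1.34: T₂ = T₁(V₁/V₂)^(n−1) = 522×(5.49)^0.34 = 932 K; P₂ = P₁(V₁/V₂)^n = 5760 kPa.
For an ideal gas ΔU = nCvΔT with Cv = (5/2)R = 20.8 J/(mol·K).
ΔU = 4.53×20.8×(932−522) = 38600 J.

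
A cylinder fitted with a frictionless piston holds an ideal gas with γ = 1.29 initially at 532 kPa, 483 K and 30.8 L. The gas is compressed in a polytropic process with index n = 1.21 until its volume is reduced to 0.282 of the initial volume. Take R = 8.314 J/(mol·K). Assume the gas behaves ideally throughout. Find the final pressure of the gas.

2460 kPa

Polytropic n=1.21: T₂ = T₁(V₁/V₂)^(n−1) = 483×(3.55)^0.21 = 630 K; P₂ = P₁(V₁/V₂)^n = 2460 kPa.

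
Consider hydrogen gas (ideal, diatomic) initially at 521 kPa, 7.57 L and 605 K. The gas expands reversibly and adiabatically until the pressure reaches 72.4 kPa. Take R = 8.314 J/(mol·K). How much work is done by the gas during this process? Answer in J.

n = P₁V₁/(RT₁) = 521×7.57/(8.314×605) = 0.784 mol.
Adiabatic: T₂/T₁ = (P₂/P₁)^((γ−1)/γ) ⇒ T₂ = 605×(0.139)^0.286 = 344 K; V₂ = 31.0 L.
ΔU = nCvΔT = 0.784×20.8×(344−605) = -4250 J.
Q = 0 for an adiabatic process, so W = −ΔU = 4250 J.

4250 J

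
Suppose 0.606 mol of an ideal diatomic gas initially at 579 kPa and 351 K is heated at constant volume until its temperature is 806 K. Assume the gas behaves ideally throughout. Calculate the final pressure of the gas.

1330 kPa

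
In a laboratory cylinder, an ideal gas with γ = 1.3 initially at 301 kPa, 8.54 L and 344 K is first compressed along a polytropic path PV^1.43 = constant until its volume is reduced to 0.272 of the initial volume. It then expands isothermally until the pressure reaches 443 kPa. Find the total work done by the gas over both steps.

n = P₁V₁/(RT₁) = 301×8.54/(8.314×344) = 0.899 mol.
Step 1 — Polytropic n=1.43: T₂ = T₁(V₁/V₂)^(n−1) = 344×(3.68)^0.43 = 602 K; P₂ = P₁(V₁/V₂)^n = 1940 kPa.
W = (P₁V₁−P₂V₂)/(n−1) = (301×8.54−1940×2.32)/0.43 = -4490 J.
ΔU = nCvΔT = 0.899×27.7×(602−344) = 6430 J.
Q = ΔU + W = 1940 J.
State after step 1: P = 1940 kPa, V = 2.32 L, T = 602 K.
Step 2 — Isothermal: T stays 602 K; PV = const ⇒ V₂ = 10.2 L, P₂ = 443 kPa.
ΔU = 0 (ideal gas, T constant).
W = nRT ln(V₂/V₁) = 0.899×8.314×602×ln(4.37) = 6640 J.
Q = ΔU + W = 6640 J.
Net over both steps: W = 2150 J, Q = 8580 J, ΔU = 6430 J.

2150 J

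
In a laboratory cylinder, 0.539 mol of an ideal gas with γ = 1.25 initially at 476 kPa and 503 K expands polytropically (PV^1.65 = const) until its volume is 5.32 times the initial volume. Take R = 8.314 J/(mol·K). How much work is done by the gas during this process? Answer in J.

2300 J

V₁ = nRT₁/P₁ = 0.539×8.314×503/476 = 4.74 L.
Polytropic n=1.65: T₂ = T₁(V₁/V₂)^(n−1) = 503×(0.188)^0.65 = 170 K; P₂ = P₁(V₁/V₂)^n = 30.2 kPa.
W = (P₁V₁−P₂V₂)/(n−1) = (476×4.74−30.2×25.2)/0.65 = 2300 J.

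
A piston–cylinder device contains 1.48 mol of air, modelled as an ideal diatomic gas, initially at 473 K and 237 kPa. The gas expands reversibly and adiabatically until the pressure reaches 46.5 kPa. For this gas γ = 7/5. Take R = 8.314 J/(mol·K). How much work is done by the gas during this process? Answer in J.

5410 J

V₁ = nRT₁/P₁ = 1.48×8.314×473/237 = 24.6 L.
Adiabatic: T₂/T₁ = (P₂/P₁)^((γ−1)/γ) ⇒ T₂ = 473×(0.196)^0.286 = 297 K; V₂ = 78.6 L.
ΔU = nCvΔT = 1.48×20.8×(297−473) = -5410 J.
Q = 0 for an adiabatic process, so W = −ΔU = 5410 J.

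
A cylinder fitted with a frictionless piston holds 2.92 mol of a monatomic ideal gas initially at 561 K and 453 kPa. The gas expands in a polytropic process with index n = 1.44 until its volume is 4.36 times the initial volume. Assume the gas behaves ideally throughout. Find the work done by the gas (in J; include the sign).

V₁ = nRT₁/P₁ = 2.92×8.314×561/453 = 30.1 L.
Polytropic n=1.44: T₂ = T₁(V₁/V₂)^(n−1) = 561×(0.229)^0.44 = 293 K; P₂ = P₁(V₁/V₂)^n = 54.4 kPa.
W = (P₁V₁−P₂V₂)/(n−1) = (453×30.1−54.4×131)/0.44 = 14800 J.

14800 J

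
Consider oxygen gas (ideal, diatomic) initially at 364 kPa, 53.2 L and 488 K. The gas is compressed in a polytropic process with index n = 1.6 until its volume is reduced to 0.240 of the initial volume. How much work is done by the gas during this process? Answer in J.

-43700 J

n = P₁V₁/(RT₁) = 364×53.2/(8.314×488) = 4.77 mol.
Polytropic n=1.6: T₂ = T₁(V₁/V₂)^(n−1) = 488×(4.17)^0.60 = 1150 K; P₂ = P₁(V₁/V₂)^n = 3570 kPa.
W = (P₁V₁−P₂V₂)/(n−1) = (364×53.2−3570×12.8)/0.60 = -43700 J.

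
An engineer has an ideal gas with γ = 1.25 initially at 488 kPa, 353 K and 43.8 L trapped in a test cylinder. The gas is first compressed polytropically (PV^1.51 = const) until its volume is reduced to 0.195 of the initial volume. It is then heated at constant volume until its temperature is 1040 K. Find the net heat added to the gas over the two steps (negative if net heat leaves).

n = P₁V₁/(RT₁) = 488×43.8/(8.314×353) = 7.28 mol.
Step 1 — Polytropic n=1.51: T₂ = T₁(V₁/V₂)^(n−1) = 353×(5.13)^0.51 = 813 K; P₂ = P₁(V₁/V₂)^n = 5760 kPa.
W = (P₁V₁−P₂V₂)/(n−1) = (488×43.8−5760×8.54)/0.51 = -54600 J.
ΔU = nCvΔT = 7.28×33.3×(813−353) = 111000 J.
Q = ΔU + W = 56700 J.
State after step 1: P = 5760 kPa, V = 8.54 L, T = 813 K.
Step 2 — Isochoric: V stays 8.54 L; P/T = const ⇒ T₂ = 1040 K, P₂ = 7370 kPa.
W = 0 (no volume change).
ΔU = nCvΔT = 7.28×33.3×(1040−813) = 55100 J.
Q = ΔU = 55100 J.
Net over both steps: W = -54600 J, Q = 112000 J, ΔU = 166000 J.

112000 J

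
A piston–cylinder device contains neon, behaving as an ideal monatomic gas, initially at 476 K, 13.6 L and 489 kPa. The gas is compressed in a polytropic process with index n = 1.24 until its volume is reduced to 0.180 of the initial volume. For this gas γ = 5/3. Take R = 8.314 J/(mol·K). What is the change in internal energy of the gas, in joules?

5080 J

n = P₁V₁/(RT₁) = 489×13.6/(8.314×476) = 1.68 mol.
Polytropic n=1.24: T₂ = T₁(V₁/V₂)^(n−1) = 476×(5.56)^0.24 = 718 K; P₂ = P₁(V₁/V₂)^n = 4100 kPa.
For an ideal gas ΔU = nCvΔT with Cv = (3/2)R = 12.5 J/(mol·K).
ΔU = 1.68×12.5×(718−476) = 5080 J.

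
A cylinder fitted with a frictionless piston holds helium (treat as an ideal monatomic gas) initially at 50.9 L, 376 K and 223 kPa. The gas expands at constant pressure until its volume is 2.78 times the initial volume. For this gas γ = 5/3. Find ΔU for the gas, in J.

30300 J

n = P₁V₁/(RT₁) = 223×50.9/(8.314×376) = 3.63 mol.
Isobaric: P stays 223 kPa; V/T = const ⇒ T₂ = 1050 K, V₂ = 142 L.
For an ideal gas ΔU = nCvΔT with Cv = (3/2)R = 12.5 J/(mol·K).
ΔU = 3.63×12.5×(1050−376) = 30300 J.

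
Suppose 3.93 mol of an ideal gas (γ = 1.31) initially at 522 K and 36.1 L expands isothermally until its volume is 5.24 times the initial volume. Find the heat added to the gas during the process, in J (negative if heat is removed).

28200 J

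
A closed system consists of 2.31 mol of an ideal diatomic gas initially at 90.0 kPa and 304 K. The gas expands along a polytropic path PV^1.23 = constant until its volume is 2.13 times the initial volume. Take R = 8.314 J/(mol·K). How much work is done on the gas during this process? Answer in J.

V₁ = nRT₁/P₁ = 2.31×8.314×304/90.0 = 64.9 L.
Polytropic n=1.23: T₂ = T₁(V₁/V₂)^(n−1) = 304×(0.469)^0.23 = 255 K; P₂ = P₁(V₁/V₂)^n = 35.5 kPa.
W = (P₁V₁−P₂V₂)/(n−1) = (90.0×64.9−35.5×138)/0.23 = 4050 J.
Work done on the gas = −W_by = -4050 J.

-4050 J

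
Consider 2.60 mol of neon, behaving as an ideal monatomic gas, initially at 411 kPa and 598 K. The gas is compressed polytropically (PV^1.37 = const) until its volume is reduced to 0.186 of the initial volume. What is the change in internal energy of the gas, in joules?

V₁ = nRT₁/P₁ = 2.60×8.314×598/411 = 31.5 L.
Polytropic n=1.37: T₂ = T₁(V₁/V₂)^(n−1) = 598×(5.38)^0.37 = 1110 K; P₂ = P₁(V₁/V₂)^n = 4120 kPa.
For an ideal gas ΔU = nCvΔT with Cv = (3/2)R = 12.5 J/(mol·K).
ΔU = 2.60×12.5×(1110−598) = 16700 J.

16700 J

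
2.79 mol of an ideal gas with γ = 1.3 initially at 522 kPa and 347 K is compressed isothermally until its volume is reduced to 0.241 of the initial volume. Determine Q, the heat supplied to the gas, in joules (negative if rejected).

-11500 J

V₁ = nRT₁/P₁ = 2.79×8.314×347/522 = 15.4 L.
Isothermal: T stays 347 K; PV = const ⇒ V₂ = 3.72 L, P₂ = 2170 kPa.
ΔU = 0 (ideal gas, T constant).
W = nRT ln(V₂/V₁) = 2.79×8.314×347×ln(0.241) = -11500 J.
Q = ΔU + W = -11500 J.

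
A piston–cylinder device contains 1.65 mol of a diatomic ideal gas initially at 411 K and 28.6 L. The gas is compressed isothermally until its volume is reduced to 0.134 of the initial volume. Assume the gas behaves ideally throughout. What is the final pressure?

1470 kPa

P₁ = nRT₁/V₁ = 1.65×8.314×411/28.6 = 197 kPa.
Isothermal: T stays 411 K; PV = const ⇒ V₂ = 3.83 L, P₂ = 1470 kPa.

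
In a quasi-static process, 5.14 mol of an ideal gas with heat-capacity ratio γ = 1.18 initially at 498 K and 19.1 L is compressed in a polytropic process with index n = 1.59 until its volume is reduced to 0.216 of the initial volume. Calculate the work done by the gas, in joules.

-53000 J

P₁ = nRT₁/V₁ = 5.14×8.314×498/19.1 = 1110 kPa.
Polytropic n=1.59: T₂ = T₁(V₁/V₂)^(n−1) = 498×(4.63)^0.59 = 1230 K; P₂ = P₁(V₁/V₂)^n = 12700 kPa.
W = (P₁V₁−P₂V₂)/(n−1) = (1110×19.1−12700×4.13)/0.59 = -53000 J.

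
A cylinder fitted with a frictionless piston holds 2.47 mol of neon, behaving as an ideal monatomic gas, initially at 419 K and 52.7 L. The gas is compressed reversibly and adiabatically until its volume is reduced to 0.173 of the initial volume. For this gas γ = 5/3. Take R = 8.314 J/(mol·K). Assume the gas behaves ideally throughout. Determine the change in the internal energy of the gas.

P₁ = nRT₁/V₁ = 2.47×8.314×419/52.7 = 163 kPa.
Adiabatic: TV^(γ−1) = const ⇒ T₂ = 419×(5.78)^0.667 = 1350 K; PV^γ = const ⇒ P₂ = 3040 kPa.
For an ideal gas ΔU = nCvΔT with Cv = (3/2)R = 12.5 J/(mol·K).
ΔU = 2.47×12.5×(1350−419) = 28700 J.

28700 J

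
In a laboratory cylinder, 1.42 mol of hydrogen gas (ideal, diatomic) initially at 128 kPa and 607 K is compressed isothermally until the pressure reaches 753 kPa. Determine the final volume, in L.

V₁ = nRT₁/P₁ = 1.42×8.314×607/128 = 56.0 L.
Isothermal: T stays 607 K; PV = const ⇒ V₂ = 9.52 L, P₂ = 753 kPa.

9.52 L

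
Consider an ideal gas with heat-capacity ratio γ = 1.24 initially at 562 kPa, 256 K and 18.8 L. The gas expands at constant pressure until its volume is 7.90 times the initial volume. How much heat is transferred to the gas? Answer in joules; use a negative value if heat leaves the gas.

n = P₁V₁/(RT₁) = 562×18.8/(8.314×256) = 4.96 mol.
Isobaric: P stays 562 kPa; V/T = const ⇒ T₂ = 2020 K, V₂ = 149 L.
W = PΔV = 562×(149−18.8) kPa·L = 72900 J.
ΔU = nCvΔT = 4.96×34.6×(2020−256) = 304000 J.
Q = ΔU + W = nCpΔT = 377000 J.

377000 J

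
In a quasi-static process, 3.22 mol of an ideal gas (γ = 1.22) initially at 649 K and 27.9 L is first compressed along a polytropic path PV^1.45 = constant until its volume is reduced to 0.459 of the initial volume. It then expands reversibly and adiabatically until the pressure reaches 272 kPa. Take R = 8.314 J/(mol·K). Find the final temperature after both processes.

647 K

P₁ = nRT₁/V₁ = 3.22×8.314×649/27.9 = 623 kPa.
Step 1 — Polytropic n=1.45: T₂ = T₁(V₁/V₂)^(n−1) = 649×(2.18)^0.45 = 921 K; P₂ = P₁(V₁/V₂)^n = 1930 kPa.
W = (P₁V₁−P₂V₂)/(n−1) = (623×27.9−1930×12.8)/0.45 = -16200 J.
ΔU = nCvΔT = 3.22×37.8×(921−649) = 33100 J.
Q = ΔU + W = 16900 J.
State after step 1: P = 1930 kPa, V = 12.8 L, T = 921 K.
Step 2 — Adiabatic: T₂/T₁ = (P₂/P₁)^((γ−1)/γ) ⇒ T₂ = 921×(0.141)^0.180 = 647 K; V₂ = 63.7 L.
ΔU = nCvΔT = 3.22×37.8×(647−921) = -33300 J.
Q = 0 for an adiabatic process, so W = −ΔU = 33300 J.
Net over both steps: W = 17100 J, Q = 16900 J, ΔU = -202 J.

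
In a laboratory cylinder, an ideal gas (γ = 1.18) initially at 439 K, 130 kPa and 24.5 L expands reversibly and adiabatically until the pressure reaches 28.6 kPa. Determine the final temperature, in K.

348 K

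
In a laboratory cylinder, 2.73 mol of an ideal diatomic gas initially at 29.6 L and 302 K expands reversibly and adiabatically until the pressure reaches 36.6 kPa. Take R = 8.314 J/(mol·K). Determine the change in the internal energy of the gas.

-7020 J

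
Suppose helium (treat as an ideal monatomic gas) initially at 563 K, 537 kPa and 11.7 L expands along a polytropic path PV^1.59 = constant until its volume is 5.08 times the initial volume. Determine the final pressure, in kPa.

40.5 kPa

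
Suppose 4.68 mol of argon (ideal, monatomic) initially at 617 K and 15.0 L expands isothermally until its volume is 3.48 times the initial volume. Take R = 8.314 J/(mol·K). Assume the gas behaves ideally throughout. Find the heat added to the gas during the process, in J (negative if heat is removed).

29900 J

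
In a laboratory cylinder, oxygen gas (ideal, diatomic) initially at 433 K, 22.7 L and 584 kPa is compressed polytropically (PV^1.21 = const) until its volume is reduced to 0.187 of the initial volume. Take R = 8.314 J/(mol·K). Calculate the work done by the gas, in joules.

n = P₁V₁/(RT₁) = 584×22.7/(8.314×433) = 3.68 mol.
Polytropic n=1.21: T₂ = T₁(V₁/V₂)^(n−1) = 433×(5.35)^0.21 = 616 K; P₂ = P₁(V₁/V₂)^n = 4440 kPa.
W = (P₁V₁−P₂V₂)/(n−1) = (584×22.7−4440×4.24)/0.21 = -26600 J.

-26600 J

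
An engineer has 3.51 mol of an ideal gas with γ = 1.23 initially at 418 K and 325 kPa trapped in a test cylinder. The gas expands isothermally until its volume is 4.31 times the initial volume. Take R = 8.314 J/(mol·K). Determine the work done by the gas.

17800 J

V₁ = nRT₁/P₁ = 3.51×8.314×418/325 = 37.5 L.
Isothermal: T stays 418 K; PV = const ⇒ V₂ = 162 L, P₂ = 75.4 kPa.
W = nRT ln(V₂/V₁) = 3.51×8.314×418×ln(4.31) = 17800 J.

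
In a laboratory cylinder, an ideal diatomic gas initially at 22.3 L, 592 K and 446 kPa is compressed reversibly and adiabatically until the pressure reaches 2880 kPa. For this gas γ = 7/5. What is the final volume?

5.88 L

Adiabatic: T₂/T₁ = (P₂/P₁)^((γ−1)/γ) ⇒ T₂ = 592×(6.46)^0.286 = 1010 K; V₂ = 5.88 L.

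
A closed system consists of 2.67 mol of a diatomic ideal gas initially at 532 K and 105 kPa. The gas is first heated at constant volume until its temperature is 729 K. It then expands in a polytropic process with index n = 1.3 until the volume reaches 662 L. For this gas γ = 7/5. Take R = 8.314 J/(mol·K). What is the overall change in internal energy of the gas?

V₁ = nRT₁/P₁ = 2.67×8.314×532/105 = 112 L.
Step 1 — Isochoric: V stays 112 L; P/T = const ⇒ T₂ = 729 K, P₂ = 144 kPa.
W = 0 (no volume change).
ΔU = nCvΔT = 2.67×20.8×(729−532) = 10900 J.
Q = ΔU = 10900 J.
State after step 1: P = 144 kPa, V = 112 L, T = 729 K.
Step 2 — Polytropic n=1.3: T₂ = T₁(V₁/V₂)^(n−1) = 729×(0.170)^0.30 = 428 K; P₂ = P₁(V₁/V₂)^n = 14.4 kPa.
W = (P₁V₁−P₂V₂)/(n−1) = (144×112−14.4×662)/0.30 = 22200 J.
ΔU = nCvΔT = 2.67×20.8×(428−729) = -16700 J.
Q = ΔU + W = 5560 J.
Net over both steps: W = 22200 J, Q = 16500 J, ΔU = -5750 J.

-5750 J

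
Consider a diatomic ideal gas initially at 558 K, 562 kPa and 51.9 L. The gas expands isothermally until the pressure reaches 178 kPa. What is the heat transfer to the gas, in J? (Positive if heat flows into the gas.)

33500 J

n = P₁V₁/(RT₁) = 562×51.9/(8.314×558) = 6.29 mol.
Isothermal: T stays 558 K; PV = const ⇒ V₂ = 164 L, P₂ = 178 kPa.
ΔU = 0 (ideal gas, T constant).
W = nRT ln(V₂/V₁) = 6.29×8.314×558×ln(3.16) = 33500 J.
Q = ΔU + W = 33500 J.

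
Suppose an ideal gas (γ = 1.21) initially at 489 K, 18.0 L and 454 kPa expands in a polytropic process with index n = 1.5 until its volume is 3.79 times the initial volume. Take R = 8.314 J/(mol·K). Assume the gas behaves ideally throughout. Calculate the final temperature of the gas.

251 K

Polytropic n=1.5: T₂ = T₁(V₁/V₂)^(n−1) = 489×(0.264)^0.50 = 251 K; P₂ = P₁(V₁/V₂)^n = 61.5 kPa.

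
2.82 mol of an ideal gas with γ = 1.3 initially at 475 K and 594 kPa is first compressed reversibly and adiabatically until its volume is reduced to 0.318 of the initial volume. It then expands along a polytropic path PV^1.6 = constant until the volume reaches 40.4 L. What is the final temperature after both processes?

V₁ = nRT₁/P₁ = 2.82×8.314×475/594 = 18.7 L.
Step 1 — Adiabatic: TV^(γ−1) = const ⇒ T₂ = 475×(3.14)^0.300 = 670 K; PV^γ = const ⇒ P₂ = 2630 kPa.
ΔU = nCvΔT = 2.82×27.7×(670−475) = 15200 J.
Q = 0 for an adiabatic process, so W = −ΔU = -15200 J.
State after step 1: P = 2630 kPa, V = 5.96 L, T = 670 K.
Step 2 — Polytropic n=1.6: T₂ = T₁(V₁/V₂)^(n−1) = 670×(0.148)^0.60 = 213 K; P₂ = P₁(V₁/V₂)^n = 123 kPa.
W = (P₁V₁−P₂V₂)/(n−1) = (2630×5.96−123×40.4)/0.60 = 17900 J.
ΔU = nCvΔT = 2.82×27.7×(213−670) = -35700 J.
Q = ΔU + W = -17900 J.
Net over both steps: W = 2640 J, Q = -17900 J, ΔU = -20500 J.

213 K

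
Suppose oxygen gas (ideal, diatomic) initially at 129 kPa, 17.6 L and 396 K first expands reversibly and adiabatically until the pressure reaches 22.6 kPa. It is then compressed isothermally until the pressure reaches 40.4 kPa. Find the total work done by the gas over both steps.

1420 J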